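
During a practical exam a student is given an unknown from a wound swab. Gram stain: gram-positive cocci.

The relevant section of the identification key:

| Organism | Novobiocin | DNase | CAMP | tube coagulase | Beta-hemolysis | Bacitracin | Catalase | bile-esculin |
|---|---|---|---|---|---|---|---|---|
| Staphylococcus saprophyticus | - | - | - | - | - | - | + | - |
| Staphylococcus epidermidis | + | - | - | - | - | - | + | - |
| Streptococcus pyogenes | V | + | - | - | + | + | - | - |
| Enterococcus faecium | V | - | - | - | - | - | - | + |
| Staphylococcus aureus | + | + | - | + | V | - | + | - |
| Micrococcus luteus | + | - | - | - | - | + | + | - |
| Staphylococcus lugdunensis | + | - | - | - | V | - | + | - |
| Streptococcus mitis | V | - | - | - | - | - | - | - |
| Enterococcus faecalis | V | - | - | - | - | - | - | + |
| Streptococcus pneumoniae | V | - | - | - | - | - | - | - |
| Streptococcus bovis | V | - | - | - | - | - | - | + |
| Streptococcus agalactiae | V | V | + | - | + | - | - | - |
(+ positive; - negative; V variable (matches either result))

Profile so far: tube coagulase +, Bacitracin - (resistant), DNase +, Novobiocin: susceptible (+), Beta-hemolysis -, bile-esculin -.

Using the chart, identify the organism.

DNase +: excludes 9 organisms — 3 left.
Novobiocin +: all 3 remaining candidates are consistent.
Bacitracin -: excludes Streptococcus pyogenes — 2 left.
tube coagulase +: excludes Streptococcus agalactiae — 1 left.
bile-esculin -: the one remaining candidate is consistent.
Beta-hemolysis -: the one remaining candidate is consistent.

Staphylococcus aureus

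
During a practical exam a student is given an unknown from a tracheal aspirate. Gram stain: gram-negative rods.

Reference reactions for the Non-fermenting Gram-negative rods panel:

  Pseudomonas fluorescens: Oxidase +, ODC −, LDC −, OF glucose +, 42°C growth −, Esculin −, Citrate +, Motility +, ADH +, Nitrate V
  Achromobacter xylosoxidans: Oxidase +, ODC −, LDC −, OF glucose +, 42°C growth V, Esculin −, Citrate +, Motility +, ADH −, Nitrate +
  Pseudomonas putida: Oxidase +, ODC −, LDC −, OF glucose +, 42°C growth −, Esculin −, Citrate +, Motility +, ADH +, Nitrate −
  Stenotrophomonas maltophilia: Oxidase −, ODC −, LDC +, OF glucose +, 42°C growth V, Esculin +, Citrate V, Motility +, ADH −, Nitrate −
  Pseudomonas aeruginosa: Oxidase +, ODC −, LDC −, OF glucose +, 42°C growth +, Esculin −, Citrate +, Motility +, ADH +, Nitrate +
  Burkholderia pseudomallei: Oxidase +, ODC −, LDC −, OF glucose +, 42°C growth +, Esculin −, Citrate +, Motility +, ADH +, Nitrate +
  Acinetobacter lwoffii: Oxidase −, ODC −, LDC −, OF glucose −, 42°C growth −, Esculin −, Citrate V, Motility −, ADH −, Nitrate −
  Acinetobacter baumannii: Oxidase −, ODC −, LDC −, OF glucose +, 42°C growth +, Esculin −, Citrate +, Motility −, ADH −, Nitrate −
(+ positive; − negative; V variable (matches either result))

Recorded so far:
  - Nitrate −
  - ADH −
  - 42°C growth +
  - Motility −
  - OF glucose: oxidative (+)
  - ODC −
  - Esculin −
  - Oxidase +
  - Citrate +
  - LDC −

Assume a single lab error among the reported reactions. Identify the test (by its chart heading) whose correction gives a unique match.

Oxidase

As reported, no row in the chart matches all 10 reactions.
Reversing Citrate → still no organism matches.
Reversing Oxidase (to −) → unique match: Acinetobacter baumannii.
Reversing LDC → still no organism matches.
Reversing ODC → still no organism matches.
Reversing Motility → still no organism matches.
Reversing Nitrate → still no organism matches.
Reversing 42°C growth → still no organism matches.
Reversing Esculin → still no organism matches.
Reversing ADH → still no organism matches.
Reversing OF glucose → still no organism matches.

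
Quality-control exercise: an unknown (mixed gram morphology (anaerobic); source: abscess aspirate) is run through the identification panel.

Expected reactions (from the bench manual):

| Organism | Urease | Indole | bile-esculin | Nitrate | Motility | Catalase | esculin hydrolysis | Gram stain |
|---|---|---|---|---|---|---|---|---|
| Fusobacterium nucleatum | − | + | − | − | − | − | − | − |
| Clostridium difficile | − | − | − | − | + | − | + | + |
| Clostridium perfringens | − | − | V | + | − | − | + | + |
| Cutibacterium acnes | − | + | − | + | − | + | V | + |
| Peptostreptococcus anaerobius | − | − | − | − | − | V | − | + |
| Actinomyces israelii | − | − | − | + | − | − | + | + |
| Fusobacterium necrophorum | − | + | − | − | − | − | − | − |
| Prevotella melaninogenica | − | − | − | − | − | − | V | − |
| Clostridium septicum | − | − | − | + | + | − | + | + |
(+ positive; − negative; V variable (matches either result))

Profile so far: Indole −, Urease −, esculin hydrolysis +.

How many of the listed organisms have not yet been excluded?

5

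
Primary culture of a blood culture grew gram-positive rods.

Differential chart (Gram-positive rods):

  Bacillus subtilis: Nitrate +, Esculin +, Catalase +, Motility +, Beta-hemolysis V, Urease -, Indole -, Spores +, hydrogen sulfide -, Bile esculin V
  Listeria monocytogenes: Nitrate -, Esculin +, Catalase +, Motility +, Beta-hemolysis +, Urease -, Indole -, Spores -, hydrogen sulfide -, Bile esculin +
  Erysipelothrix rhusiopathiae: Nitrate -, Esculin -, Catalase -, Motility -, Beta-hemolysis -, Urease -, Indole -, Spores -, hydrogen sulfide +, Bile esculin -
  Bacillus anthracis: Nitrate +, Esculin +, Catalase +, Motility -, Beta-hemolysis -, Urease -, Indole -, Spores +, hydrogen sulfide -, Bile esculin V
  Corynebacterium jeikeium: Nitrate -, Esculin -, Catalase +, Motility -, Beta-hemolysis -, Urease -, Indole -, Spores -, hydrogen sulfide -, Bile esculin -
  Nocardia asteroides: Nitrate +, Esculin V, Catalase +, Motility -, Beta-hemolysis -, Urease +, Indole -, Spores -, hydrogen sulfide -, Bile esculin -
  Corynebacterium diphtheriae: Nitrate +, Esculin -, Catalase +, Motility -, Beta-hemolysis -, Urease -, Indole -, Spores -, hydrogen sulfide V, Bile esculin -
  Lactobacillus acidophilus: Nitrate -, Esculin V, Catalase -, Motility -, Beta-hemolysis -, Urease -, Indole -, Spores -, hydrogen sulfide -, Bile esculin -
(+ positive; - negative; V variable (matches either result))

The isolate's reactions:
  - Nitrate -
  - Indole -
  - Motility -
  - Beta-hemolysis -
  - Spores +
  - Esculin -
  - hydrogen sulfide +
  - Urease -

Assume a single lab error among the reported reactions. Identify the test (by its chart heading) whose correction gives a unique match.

Spores

As reported, no row in the chart matches all 8 reactions.
Reversing hydrogen sulfide → still no organism matches.
Reversing Beta-hemolysis → still no organism matches.
Reversing Esculin → still no organism matches.
Reversing Motility → still no organism matches.
Reversing Urease → still no organism matches.
Reversing Spores (to -) → unique match: Erysipelothrix rhusiopathiae.
Reversing Indole → still no organism matches.
Reversing Nitrate → still no organism matches.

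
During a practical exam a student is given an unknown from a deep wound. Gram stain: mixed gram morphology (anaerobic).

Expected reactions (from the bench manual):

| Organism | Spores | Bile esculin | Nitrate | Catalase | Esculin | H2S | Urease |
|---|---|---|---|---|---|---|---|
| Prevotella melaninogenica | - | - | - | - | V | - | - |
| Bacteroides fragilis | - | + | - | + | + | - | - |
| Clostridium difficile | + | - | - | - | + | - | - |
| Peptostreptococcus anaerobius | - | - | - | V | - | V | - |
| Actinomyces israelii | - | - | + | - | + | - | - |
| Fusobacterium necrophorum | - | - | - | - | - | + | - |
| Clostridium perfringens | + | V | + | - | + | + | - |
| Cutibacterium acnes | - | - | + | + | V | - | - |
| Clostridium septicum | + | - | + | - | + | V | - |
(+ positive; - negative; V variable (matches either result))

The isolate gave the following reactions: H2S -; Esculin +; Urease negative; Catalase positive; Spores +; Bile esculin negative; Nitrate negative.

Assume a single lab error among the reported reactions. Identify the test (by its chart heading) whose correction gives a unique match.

Catalase

As reported, no row in the chart matches all 7 reactions.
Reversing Urease → still no organism matches.
Reversing H2S → still no organism matches.
Reversing Bile esculin → still no organism matches.
Reversing Catalase (to -) → unique match: Clostridium difficile.
Reversing Spores → still no organism matches.
Reversing Nitrate → still no organism matches.
Reversing Esculin → still no organism matches.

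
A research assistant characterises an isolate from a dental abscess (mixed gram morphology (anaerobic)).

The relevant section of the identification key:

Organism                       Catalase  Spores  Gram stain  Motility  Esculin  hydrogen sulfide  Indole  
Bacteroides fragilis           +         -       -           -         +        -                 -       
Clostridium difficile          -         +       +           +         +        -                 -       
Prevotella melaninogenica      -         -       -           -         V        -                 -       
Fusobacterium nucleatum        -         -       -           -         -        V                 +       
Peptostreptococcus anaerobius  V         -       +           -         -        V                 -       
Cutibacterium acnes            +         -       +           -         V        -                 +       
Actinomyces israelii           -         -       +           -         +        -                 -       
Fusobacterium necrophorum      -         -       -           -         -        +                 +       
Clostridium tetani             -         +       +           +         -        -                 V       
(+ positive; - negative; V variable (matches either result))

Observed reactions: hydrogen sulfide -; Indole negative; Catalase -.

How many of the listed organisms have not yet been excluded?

5

hydrogen sulfide -: excludes Fusobacterium necrophorum — 8 left.
Catalase -: excludes Bacteroides fragilis, Cutibacterium acnes — 6 left.
Indole -: excludes Fusobacterium nucleatum — 5 left.
Still consistent: Actinomyces israelii, Clostridium difficile, Clostridium tetani, Peptostreptococcus anaerobius, Prevotella melaninogenica.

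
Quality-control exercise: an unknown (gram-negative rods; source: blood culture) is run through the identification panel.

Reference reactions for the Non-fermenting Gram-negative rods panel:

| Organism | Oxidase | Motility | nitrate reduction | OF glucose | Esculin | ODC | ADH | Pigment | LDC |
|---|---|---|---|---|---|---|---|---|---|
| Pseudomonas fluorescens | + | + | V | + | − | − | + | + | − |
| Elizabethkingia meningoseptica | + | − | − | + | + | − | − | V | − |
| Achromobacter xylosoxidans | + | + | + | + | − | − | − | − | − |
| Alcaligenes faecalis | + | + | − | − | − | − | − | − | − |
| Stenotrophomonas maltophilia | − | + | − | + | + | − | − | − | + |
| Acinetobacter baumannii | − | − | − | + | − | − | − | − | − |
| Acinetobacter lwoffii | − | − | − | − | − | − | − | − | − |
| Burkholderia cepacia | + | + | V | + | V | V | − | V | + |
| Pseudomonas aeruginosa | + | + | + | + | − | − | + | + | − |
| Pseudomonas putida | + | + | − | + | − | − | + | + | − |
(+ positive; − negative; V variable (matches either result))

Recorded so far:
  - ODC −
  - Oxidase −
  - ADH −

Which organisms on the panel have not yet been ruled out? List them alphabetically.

Acinetobacter baumannii, Acinetobacter lwoffii, Stenotrophomonas maltophilia

ADH −: excludes Pseudomonas fluorescens, Pseudomonas aeruginosa, Pseudomonas putida — 7 left.
Oxidase −: excludes Elizabethkingia meningoseptica, Achromobacter xylosoxidans, Alcaligenes faecalis, Burkholderia cepacia — 3 left.
ODC −: all 3 remaining candidates are consistent.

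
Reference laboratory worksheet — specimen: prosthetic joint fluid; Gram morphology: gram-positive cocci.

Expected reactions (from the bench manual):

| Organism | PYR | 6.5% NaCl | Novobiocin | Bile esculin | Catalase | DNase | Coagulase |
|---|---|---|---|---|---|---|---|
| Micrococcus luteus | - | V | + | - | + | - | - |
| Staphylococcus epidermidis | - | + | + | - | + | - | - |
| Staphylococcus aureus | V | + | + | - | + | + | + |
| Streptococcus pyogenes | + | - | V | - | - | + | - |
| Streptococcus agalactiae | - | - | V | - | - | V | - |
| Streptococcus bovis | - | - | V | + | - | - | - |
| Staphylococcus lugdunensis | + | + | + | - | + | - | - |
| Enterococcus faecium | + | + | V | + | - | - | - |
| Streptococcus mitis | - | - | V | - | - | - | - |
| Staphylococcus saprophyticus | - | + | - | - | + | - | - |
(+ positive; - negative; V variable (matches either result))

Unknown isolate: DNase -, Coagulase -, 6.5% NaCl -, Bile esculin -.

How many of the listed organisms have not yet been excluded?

3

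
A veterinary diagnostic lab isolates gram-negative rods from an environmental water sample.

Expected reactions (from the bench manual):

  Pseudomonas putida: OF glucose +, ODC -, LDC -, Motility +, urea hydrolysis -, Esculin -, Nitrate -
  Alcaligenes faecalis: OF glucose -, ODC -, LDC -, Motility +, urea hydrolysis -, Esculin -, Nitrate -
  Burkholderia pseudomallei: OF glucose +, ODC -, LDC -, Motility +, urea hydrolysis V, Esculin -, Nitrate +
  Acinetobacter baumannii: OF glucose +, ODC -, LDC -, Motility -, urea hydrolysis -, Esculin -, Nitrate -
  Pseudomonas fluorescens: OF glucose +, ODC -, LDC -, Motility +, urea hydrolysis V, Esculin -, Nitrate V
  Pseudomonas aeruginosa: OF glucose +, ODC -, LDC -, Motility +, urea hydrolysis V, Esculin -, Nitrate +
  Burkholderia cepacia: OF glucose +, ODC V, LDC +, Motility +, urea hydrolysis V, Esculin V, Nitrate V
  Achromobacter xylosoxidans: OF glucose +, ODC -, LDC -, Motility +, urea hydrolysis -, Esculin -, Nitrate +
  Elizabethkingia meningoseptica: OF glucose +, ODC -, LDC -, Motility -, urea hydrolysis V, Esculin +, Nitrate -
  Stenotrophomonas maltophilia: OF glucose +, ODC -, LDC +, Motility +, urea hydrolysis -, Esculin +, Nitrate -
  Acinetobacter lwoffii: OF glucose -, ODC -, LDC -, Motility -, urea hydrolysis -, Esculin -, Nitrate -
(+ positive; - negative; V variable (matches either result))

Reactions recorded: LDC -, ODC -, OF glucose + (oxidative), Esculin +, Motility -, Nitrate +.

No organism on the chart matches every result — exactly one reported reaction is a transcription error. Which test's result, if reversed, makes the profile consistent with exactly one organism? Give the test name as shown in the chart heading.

As reported, no row in the chart matches all 6 reactions.
Reversing Motility → still no organism matches.
Reversing LDC → still no organism matches.
Reversing ODC → still no organism matches.
Reversing Esculin → still no organism matches.
Reversing Nitrate (to -) → unique match: Elizabethkingia meningoseptica.
Reversing OF glucose → still no organism matches.

Nitrate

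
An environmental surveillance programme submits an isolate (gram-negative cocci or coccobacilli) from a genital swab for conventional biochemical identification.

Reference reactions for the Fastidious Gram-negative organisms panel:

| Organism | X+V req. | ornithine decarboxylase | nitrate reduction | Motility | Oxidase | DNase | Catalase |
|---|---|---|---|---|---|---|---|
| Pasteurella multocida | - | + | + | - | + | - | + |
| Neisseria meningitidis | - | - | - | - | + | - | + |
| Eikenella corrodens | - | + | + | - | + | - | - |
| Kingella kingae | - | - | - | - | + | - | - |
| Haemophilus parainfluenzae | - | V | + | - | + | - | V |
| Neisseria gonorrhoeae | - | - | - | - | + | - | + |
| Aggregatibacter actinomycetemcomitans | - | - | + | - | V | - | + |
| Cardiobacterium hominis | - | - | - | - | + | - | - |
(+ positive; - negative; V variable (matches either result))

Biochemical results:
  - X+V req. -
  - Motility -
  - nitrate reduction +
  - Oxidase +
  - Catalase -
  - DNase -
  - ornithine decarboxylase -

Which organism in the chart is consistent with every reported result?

Haemophilus parainfluenzae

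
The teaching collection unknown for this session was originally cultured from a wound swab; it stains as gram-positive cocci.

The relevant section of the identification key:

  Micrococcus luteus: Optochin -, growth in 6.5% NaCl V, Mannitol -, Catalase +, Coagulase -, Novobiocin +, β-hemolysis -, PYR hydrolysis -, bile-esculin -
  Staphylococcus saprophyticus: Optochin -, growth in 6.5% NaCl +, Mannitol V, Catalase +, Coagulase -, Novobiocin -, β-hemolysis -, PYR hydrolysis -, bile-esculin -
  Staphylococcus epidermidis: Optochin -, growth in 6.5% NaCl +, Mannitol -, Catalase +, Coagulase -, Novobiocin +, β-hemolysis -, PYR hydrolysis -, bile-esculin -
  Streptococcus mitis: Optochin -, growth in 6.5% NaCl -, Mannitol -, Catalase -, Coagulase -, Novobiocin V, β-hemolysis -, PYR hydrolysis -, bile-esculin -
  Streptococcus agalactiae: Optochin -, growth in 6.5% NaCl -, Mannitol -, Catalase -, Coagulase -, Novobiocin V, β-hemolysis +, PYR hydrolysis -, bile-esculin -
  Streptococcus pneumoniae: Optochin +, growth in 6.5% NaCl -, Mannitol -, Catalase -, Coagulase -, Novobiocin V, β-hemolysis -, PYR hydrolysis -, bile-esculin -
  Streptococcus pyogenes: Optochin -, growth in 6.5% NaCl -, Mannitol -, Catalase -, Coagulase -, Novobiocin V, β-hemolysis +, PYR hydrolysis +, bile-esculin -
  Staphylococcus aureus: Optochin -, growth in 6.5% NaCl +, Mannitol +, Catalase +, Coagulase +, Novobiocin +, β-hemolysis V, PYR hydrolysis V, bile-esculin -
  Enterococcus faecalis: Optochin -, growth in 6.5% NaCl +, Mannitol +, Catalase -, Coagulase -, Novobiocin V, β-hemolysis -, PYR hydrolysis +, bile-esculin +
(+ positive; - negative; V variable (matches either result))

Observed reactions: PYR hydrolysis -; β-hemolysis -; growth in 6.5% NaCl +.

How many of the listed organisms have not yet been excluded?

PYR hydrolysis -: excludes Streptococcus pyogenes, Enterococcus faecalis — 7 left.
β-hemolysis -: excludes Streptococcus agalactiae — 6 left.
growth in 6.5% NaCl +: excludes Streptococcus mitis, Streptococcus pneumoniae — 4 left.
Still consistent: Micrococcus luteus, Staphylococcus aureus, Staphylococcus epidermidis, Staphylococcus saprophyticus.

4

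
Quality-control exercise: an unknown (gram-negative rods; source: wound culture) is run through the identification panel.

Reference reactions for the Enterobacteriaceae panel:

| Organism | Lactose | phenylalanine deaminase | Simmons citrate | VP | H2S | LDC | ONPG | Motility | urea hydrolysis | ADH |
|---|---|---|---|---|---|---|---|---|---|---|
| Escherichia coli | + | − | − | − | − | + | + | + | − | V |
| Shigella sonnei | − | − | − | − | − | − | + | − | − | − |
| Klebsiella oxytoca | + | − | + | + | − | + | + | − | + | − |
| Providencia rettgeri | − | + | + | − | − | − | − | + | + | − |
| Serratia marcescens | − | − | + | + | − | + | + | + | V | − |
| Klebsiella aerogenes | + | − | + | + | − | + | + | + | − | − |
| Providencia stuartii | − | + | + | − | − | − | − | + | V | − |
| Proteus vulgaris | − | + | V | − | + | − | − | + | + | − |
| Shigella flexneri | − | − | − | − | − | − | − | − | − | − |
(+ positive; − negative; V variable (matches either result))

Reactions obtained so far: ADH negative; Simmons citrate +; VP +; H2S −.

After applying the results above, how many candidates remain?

3

H2S −: excludes Proteus vulgaris — 8 left.
Simmons citrate +: excludes Escherichia coli, Shigella sonnei, Shigella flexneri — 5 left.
ADH −: all 5 remaining candidates are consistent.
VP +: excludes Providencia rettgeri, Providencia stuartii — 3 left.
Still consistent: Klebsiella aerogenes, Klebsiella oxytoca, Serratia marcescens.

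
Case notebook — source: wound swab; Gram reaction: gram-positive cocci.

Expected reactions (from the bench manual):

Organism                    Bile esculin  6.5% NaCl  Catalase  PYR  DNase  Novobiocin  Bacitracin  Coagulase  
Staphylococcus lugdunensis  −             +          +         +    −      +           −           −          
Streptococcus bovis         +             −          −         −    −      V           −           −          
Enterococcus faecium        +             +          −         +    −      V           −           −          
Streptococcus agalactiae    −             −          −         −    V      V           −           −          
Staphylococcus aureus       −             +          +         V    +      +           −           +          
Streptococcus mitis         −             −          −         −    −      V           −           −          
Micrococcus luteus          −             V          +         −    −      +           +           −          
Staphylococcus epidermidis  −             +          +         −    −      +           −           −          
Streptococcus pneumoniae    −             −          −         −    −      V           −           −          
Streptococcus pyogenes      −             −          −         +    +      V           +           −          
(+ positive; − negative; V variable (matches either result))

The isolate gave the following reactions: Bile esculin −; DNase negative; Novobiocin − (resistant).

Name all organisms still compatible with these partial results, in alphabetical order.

Streptococcus agalactiae, Streptococcus mitis, Streptococcus pneumoniae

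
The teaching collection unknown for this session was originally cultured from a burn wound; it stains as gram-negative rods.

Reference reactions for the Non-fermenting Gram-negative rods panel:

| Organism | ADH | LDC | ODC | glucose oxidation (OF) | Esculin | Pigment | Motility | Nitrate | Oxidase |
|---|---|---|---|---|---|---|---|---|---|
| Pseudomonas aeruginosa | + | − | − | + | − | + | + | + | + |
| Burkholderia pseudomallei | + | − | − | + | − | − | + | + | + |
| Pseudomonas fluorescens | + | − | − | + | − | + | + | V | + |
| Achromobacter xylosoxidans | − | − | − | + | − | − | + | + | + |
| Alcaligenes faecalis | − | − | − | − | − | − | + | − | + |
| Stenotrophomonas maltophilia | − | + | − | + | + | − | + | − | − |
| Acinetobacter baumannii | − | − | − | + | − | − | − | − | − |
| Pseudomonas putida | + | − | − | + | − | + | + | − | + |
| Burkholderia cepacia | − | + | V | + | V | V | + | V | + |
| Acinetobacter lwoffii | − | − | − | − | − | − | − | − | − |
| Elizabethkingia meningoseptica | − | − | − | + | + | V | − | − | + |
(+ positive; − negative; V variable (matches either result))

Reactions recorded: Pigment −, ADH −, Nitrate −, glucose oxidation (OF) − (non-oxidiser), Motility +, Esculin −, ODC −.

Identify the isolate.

Nitrate −: excludes Pseudomonas aeruginosa, Burkholderia pseudomallei, Achromobacter xylosoxidans — 8 left.
Pigment −: excludes Pseudomonas fluorescens, Pseudomonas putida — 6 left.
Esculin −: excludes Stenotrophomonas maltophilia, Elizabethkingia meningoseptica — 4 left.
ODC −: all 4 remaining candidates are consistent.
Motility +: excludes Acinetobacter baumannii, Acinetobacter lwoffii — 2 left.
ADH −: all 2 remaining candidates are consistent.
glucose oxidation (OF) −: excludes Burkholderia cepacia — 1 left.

Alcaligenes faecalis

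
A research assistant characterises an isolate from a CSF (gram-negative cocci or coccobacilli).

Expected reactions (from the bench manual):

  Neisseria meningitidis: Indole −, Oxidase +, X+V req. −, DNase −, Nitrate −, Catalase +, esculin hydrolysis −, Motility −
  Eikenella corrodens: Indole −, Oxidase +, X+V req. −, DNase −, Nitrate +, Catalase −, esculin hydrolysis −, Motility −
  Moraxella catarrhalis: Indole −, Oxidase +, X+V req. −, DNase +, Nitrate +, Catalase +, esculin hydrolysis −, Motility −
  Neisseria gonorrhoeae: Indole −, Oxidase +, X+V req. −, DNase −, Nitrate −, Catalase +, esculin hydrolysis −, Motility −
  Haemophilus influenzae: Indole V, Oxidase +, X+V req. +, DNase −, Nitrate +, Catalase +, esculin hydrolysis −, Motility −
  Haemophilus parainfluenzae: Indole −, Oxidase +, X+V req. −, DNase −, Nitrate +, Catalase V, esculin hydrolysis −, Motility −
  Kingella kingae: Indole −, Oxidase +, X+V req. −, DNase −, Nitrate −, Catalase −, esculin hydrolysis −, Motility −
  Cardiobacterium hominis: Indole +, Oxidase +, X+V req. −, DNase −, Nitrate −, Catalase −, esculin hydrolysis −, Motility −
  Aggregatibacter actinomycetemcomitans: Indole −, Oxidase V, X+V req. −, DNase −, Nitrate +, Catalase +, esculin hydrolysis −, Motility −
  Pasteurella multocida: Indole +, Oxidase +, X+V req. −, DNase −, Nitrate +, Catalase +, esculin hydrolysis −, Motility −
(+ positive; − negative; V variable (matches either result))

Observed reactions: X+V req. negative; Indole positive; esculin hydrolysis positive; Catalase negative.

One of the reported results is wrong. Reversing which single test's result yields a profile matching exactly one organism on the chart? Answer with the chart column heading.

esculin hydrolysis

As reported, no row in the chart matches all 4 reactions.
Reversing X+V req. → still no organism matches.
Reversing Indole → still no organism matches.
Reversing esculin hydrolysis (to −) → unique match: Cardiobacterium hominis.
Reversing Catalase → still no organism matches.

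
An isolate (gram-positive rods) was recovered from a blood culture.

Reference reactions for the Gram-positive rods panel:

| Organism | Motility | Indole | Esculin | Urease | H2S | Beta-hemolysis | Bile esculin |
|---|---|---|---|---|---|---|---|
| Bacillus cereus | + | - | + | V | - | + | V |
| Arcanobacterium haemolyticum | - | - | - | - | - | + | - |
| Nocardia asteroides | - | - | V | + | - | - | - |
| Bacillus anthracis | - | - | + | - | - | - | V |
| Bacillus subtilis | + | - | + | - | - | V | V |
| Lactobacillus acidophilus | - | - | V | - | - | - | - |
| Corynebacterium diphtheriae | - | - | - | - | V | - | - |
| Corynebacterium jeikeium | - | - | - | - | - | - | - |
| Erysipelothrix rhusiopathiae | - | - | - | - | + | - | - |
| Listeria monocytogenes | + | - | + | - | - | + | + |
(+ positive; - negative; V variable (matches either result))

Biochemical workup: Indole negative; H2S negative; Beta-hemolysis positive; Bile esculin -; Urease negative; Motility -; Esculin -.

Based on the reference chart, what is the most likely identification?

Urease -: excludes Nocardia asteroides — 9 left.
Bile esculin -: excludes Listeria monocytogenes — 8 left.
H2S -: excludes Erysipelothrix rhusiopathiae — 7 left.
Beta-hemolysis +: excludes Bacillus anthracis, Lactobacillus acidophilus, Corynebacterium diphtheriae, Corynebacterium jeikeium — 3 left.
Motility -: excludes Bacillus cereus, Bacillus subtilis — 1 left.
Indole -: the one remaining candidate is consistent.
Esculin -: the one remaining candidate is consistent.

Arcanobacterium haemolyticum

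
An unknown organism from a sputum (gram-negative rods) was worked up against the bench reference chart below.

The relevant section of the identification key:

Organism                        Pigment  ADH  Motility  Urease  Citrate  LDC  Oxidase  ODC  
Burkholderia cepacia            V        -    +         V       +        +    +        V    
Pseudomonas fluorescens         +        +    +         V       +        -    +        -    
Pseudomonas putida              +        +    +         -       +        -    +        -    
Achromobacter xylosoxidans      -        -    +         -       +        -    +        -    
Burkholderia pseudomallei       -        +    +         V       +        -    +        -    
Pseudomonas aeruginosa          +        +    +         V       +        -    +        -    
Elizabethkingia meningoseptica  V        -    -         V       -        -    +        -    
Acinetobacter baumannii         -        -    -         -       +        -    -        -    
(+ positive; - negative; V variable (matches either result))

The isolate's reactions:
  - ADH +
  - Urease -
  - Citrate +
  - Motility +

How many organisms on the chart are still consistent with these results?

4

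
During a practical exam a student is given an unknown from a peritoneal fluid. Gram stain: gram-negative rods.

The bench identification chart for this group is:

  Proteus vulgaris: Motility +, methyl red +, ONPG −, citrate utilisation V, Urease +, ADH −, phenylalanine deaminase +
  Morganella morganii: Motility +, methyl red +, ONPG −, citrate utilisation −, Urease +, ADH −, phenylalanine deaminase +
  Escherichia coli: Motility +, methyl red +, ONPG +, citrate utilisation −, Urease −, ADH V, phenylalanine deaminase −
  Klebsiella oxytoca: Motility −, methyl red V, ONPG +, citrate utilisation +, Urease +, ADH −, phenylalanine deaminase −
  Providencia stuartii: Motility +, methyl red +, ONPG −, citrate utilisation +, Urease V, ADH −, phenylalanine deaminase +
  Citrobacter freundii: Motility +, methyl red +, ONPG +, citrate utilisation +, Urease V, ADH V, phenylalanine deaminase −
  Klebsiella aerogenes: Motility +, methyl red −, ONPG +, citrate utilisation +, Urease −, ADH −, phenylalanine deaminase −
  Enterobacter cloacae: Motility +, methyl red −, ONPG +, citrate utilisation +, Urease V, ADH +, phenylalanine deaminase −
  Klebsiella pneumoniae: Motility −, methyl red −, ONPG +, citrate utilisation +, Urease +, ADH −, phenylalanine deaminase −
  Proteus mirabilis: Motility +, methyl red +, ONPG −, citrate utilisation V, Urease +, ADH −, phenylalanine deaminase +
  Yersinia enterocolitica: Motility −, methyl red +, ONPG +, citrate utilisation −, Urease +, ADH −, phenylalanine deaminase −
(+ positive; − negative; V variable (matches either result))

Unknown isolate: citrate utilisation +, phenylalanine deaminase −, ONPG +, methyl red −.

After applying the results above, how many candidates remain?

ONPG +: excludes Proteus vulgaris, Morganella morganii, Providencia stuartii, Proteus mirabilis — 7 left.
citrate utilisation +: excludes Escherichia coli, Yersinia enterocolitica — 5 left.
phenylalanine deaminase −: all 5 remaining candidates are consistent.
methyl red −: excludes Citrobacter freundii — 4 left.
Still consistent: Enterobacter cloacae, Klebsiella aerogenes, Klebsiella oxytoca, Klebsiella pneumoniae.

4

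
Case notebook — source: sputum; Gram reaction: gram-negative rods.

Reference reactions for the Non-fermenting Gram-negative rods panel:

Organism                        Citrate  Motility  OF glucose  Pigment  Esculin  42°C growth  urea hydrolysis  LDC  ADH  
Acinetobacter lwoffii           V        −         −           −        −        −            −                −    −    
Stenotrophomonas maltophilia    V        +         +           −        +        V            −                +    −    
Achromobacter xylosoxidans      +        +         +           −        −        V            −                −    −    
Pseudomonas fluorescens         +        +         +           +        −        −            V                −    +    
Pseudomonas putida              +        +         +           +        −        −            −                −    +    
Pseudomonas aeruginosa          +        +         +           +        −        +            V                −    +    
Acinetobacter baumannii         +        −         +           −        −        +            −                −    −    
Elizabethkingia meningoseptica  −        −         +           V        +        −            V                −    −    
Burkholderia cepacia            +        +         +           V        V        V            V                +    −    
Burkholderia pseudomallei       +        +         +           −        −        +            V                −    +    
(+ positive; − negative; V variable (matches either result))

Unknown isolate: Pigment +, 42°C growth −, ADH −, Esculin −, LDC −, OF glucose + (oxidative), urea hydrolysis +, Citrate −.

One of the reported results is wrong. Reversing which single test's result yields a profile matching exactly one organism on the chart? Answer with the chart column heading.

As reported, no row in the chart matches all 8 reactions.
Reversing 42°C growth → still no organism matches.
Reversing Pigment → still no organism matches.
Reversing LDC → still no organism matches.
Reversing OF glucose → still no organism matches.
Reversing ADH → still no organism matches.
Reversing Citrate → still no organism matches.
Reversing Esculin (to +) → unique match: Elizabethkingia meningoseptica.
Reversing urea hydrolysis → still no organism matches.

Esculin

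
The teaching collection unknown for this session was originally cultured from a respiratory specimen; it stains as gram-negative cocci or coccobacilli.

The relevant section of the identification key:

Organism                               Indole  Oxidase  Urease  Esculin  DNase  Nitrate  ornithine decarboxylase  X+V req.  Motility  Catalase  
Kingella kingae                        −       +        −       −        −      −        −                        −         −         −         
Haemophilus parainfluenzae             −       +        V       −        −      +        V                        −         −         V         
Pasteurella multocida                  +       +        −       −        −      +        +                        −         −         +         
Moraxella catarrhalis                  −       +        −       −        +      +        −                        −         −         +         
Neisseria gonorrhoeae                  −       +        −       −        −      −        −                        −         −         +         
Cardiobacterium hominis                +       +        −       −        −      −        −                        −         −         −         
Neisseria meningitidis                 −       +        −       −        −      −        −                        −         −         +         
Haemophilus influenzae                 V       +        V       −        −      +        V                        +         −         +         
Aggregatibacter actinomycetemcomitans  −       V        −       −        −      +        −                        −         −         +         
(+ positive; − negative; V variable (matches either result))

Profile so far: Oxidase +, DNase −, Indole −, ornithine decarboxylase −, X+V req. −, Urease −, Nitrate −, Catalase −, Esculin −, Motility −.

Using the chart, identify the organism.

Kingella kingae

Indole −: excludes Pasteurella multocida, Cardiobacterium hominis — 7 left.
Motility −: all 7 remaining candidates are consistent.
ornithine decarboxylase −: all 7 remaining candidates are consistent.
Catalase −: excludes 5 organisms — 2 left.
Nitrate −: excludes Haemophilus parainfluenzae — 1 left.
Oxidase +: the one remaining candidate is consistent.
DNase −: the one remaining candidate is consistent.
Esculin −: the one remaining candidate is consistent.
Urease −: the one remaining candidate is consistent.
X+V req. −: the one remaining candidate is consistent.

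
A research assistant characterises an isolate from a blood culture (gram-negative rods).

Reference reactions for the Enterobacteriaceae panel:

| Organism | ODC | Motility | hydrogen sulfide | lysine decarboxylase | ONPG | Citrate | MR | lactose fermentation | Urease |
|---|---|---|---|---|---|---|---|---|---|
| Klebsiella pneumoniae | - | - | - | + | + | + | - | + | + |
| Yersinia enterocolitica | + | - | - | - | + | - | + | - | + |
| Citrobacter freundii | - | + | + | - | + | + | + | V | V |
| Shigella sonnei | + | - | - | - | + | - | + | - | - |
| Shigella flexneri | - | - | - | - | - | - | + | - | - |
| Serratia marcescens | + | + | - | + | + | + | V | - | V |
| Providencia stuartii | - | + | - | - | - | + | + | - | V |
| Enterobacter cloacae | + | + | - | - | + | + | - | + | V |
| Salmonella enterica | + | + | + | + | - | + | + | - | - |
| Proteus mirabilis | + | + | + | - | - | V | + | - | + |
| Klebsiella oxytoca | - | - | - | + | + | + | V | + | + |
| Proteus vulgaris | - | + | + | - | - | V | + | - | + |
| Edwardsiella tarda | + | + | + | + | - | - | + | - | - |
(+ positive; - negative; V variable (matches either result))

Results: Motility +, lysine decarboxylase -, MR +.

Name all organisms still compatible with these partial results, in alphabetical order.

Citrobacter freundii, Proteus mirabilis, Proteus vulgaris, Providencia stuartii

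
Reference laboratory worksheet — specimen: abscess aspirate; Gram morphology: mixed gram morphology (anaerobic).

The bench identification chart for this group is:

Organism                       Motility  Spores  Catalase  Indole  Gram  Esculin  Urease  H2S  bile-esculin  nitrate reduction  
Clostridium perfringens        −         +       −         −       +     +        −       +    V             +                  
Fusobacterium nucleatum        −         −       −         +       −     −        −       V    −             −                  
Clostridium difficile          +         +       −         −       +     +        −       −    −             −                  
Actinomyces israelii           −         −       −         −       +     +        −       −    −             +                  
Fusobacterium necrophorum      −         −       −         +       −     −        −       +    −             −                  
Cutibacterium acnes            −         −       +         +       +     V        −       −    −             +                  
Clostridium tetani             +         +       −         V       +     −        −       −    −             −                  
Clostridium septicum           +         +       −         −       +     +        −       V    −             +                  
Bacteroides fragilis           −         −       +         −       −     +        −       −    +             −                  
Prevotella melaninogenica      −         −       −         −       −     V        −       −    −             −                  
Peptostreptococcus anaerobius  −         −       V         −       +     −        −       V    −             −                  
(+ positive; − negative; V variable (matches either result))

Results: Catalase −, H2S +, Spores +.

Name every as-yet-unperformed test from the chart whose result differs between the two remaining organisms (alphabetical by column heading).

Spores +: excludes 7 organisms — 4 left.
H2S +: excludes Clostridium difficile, Clostridium tetani — 2 left.
Catalase −: all 2 remaining candidates are consistent.
Two candidates remain: Clostridium perfringens and Clostridium septicum.
  Motility: Clostridium perfringens −, Clostridium septicum + — discriminates.
  Indole: − vs − — same for both, does not separate.
  Gram: + vs + — same for both, does not separate.
  Esculin: + vs + — same for both, does not separate.
  Urease: − vs − — same for both, does not separate.
  bile-esculin: V vs − — variable for at least one, does not separate.
  nitrate reduction: + vs + — same for both, does not separate.

Motility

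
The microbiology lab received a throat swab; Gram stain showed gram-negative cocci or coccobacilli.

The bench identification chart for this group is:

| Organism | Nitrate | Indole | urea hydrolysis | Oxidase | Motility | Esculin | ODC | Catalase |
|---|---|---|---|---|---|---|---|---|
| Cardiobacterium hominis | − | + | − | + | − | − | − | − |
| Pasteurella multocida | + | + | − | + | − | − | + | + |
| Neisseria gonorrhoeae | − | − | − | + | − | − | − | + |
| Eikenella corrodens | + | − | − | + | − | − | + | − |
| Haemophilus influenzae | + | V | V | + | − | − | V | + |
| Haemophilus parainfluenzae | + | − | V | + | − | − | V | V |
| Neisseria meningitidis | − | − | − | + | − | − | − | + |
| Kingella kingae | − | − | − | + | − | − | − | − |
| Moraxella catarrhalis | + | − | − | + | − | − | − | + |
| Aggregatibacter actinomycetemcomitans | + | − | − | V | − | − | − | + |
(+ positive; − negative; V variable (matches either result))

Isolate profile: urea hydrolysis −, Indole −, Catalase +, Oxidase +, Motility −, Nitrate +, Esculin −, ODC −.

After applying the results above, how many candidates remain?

Esculin −: all 10 remaining candidates are consistent.
Motility −: all 10 remaining candidates are consistent.
Catalase +: excludes Cardiobacterium hominis, Eikenella corrodens, Kingella kingae — 7 left.
ODC −: excludes Pasteurella multocida — 6 left.
Oxidase +: all 6 remaining candidates are consistent.
Nitrate +: excludes Neisseria gonorrhoeae, Neisseria meningitidis — 4 left.
urea hydrolysis −: all 4 remaining candidates are consistent.
Indole −: all 4 remaining candidates are consistent.
Still consistent: Aggregatibacter actinomycetemcomitans, Haemophilus influenzae, Haemophilus parainfluenzae, Moraxella catarrhalis.

4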